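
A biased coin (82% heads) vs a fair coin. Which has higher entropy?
Fair coin

The fair coin is uniform (p=0.5), maximizing binary entropy at 1 bit. The biased coin has H(0.82) ≈ 0.680 bits — its outcome is more predictable, so its entropy is lower.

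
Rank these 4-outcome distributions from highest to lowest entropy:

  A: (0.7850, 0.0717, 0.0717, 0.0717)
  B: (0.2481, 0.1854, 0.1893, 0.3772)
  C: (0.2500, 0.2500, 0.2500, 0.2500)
C > B > A

Key insight: Entropy is maximized by uniform distributions and minimized by concentrated distributions.

- Uniform distributions have maximum entropy log₂(4) = 2.0000 bits
- The more "peaked" or concentrated a distribution, the lower its entropy

Entropies:
  H(A) = 1.0917 bits
  H(B) = 1.9348 bits
  H(C) = 2.0000 bits

Ranking: C > B > A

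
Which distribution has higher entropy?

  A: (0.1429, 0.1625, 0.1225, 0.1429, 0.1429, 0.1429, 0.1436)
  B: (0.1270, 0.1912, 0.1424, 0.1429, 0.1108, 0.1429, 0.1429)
A

Both distributions are close to uniform, making this a harder comparison.

H(A) = 2.8033 bits
H(B) = 2.7897 bits

The distribution closer to uniform has higher entropy.
Answer: A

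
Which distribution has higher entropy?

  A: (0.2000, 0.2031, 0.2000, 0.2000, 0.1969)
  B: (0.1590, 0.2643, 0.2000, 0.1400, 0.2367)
A

Both distributions are close to uniform, making this a harder comparison.

H(A) = 2.3219 bits
H(B) = 2.2828 bits

The distribution closer to uniform has higher entropy.
Answer: A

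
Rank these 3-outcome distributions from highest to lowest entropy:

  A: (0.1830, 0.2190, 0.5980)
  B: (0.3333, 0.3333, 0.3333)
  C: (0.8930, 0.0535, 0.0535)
B > A > C

Key insight: Entropy is maximized by uniform distributions and minimized by concentrated distributions.

- Uniform distributions have maximum entropy log₂(3) = 1.5850 bits
- The more "peaked" or concentrated a distribution, the lower its entropy

Entropies:
  H(A) = 1.3718 bits
  H(B) = 1.5850 bits
  H(C) = 0.5978 bits

Ranking: B > A > C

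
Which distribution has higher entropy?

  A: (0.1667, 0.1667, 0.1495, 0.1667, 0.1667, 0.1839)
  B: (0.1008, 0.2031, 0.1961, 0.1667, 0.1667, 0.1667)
A

Both distributions are close to uniform, making this a harder comparison.

H(A) = 2.5824 bits
H(B) = 2.5541 bits

The distribution closer to uniform has higher entropy.
Answer: A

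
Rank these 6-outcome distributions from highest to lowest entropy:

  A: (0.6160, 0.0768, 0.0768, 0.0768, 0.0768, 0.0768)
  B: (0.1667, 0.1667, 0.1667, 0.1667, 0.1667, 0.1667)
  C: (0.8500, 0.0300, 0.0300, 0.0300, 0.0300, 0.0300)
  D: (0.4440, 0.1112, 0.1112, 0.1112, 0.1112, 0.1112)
B > D > A > C

Key insight: Entropy is maximized by uniform distributions and minimized by concentrated distributions.

Entropies:
  H(A) = 1.8524 bits
  H(B) = 2.5850 bits
  H(C) = 0.9581 bits
  H(D) = 2.2819 bits

Ranking: B > D > A > C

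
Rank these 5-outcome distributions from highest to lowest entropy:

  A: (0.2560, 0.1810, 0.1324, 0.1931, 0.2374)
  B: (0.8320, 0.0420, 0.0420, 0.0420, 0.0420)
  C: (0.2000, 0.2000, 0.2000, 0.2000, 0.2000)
C > A > B

Key insight: Entropy is maximized by uniform distributions and minimized by concentrated distributions.

- Uniform distributions have maximum entropy log₂(5) = 2.3219 bits
- The more "peaked" or concentrated a distribution, the lower its entropy

Entropies:
  H(A) = 2.2865 bits
  H(B) = 0.9891 bits
  H(C) = 2.3219 bits

Ranking: C > A > B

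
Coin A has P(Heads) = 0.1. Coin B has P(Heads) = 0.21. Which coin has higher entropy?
B

For binary distributions, entropy is maximized at p=0.5 and decreases as p moves toward 0 or 1.

H(A) = H(0.1) = 0.4690 bits
H(B) = H(0.21) = 0.7415 bits

Distribution B (p=0.21) is closer to uniform (p=0.5), so it has higher entropy.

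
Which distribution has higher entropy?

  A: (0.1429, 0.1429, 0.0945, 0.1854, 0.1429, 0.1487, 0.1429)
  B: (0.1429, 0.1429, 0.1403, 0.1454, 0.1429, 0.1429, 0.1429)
B

Both distributions are close to uniform, making this a harder comparison.

H(A) = 2.7854 bits
H(B) = 2.8073 bits

The distribution closer to uniform has higher entropy.
Answer: B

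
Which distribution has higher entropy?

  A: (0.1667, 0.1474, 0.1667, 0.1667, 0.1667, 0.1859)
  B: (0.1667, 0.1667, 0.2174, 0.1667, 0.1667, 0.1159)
A

Both distributions are close to uniform, making this a harder comparison.

H(A) = 2.5817 bits
H(B) = 2.5623 bits

The distribution closer to uniform has higher entropy.
Answer: A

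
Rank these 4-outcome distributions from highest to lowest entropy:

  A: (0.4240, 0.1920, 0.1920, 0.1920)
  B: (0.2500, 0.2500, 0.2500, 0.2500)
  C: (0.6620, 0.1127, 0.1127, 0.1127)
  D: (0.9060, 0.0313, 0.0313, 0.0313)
B > A > C > D

Key insight: Entropy is maximized by uniform distributions and minimized by concentrated distributions.

Entropies:
  H(A) = 1.8962 bits
  H(B) = 2.0000 bits
  H(C) = 1.4586 bits
  H(D) = 0.5987 bits

Ranking: B > A > C > D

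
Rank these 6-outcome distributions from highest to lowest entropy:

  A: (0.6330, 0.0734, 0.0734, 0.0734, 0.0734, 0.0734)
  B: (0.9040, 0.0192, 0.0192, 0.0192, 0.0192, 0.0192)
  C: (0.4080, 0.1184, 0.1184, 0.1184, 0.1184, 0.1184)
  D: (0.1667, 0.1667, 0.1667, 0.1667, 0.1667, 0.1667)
D > C > A > B

Key insight: Entropy is maximized by uniform distributions and minimized by concentrated distributions.

Entropies:
  H(A) = 1.8005 bits
  H(B) = 0.6791 bits
  H(C) = 2.3500 bits
  H(D) = 2.5850 bits

Ranking: D > C > A > B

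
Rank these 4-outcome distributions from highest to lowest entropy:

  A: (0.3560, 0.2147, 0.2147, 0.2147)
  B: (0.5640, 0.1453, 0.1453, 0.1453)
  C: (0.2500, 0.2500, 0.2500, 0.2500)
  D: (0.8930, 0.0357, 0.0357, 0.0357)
C > A > B > D

Key insight: Entropy is maximized by uniform distributions and minimized by concentrated distributions.

Entropies:
  H(A) = 1.9600 bits
  H(B) = 1.6792 bits
  H(C) = 2.0000 bits
  H(D) = 0.6604 bits

Ranking: C > A > B > D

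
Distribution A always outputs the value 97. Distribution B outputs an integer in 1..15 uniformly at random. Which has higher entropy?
B

A is deterministic, so H(A) = 0. B is uniform over 15 outcomes, so H(B) = log₂(15) = 3.907 bits. Any distribution with genuine randomness has higher entropy than a deterministic one.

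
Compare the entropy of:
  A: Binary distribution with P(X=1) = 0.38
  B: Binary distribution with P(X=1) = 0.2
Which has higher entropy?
A

For binary distributions, entropy is maximized at p=0.5 and decreases as p moves toward 0 or 1.

H(A) = H(0.38) = 0.9580 bits
H(B) = H(0.2) = 0.7219 bits

Distribution A (p=0.38) is closer to uniform (p=0.5), so it has higher entropy.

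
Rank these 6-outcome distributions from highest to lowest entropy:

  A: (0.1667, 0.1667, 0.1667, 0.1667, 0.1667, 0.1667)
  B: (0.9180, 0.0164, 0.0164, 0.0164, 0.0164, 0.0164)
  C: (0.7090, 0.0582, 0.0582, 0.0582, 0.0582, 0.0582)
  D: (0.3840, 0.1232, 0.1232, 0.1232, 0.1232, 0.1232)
A > D > C > B

Key insight: Entropy is maximized by uniform distributions and minimized by concentrated distributions.

Entropies:
  H(A) = 2.5850 bits
  H(B) = 0.5996 bits
  H(C) = 1.5457 bits
  H(D) = 2.3911 bits

Ranking: A > D > C > B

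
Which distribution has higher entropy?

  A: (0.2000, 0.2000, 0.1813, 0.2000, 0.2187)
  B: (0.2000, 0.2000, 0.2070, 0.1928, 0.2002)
B

Both distributions are close to uniform, making this a harder comparison.

H(A) = 2.3194 bits
H(B) = 2.3216 bits

The distribution closer to uniform has higher entropy.
Answer: B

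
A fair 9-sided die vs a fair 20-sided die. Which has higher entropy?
20-sided die

Both are uniform distributions; for uniform over n outcomes, H = log₂(n). H(9-sided) = log₂(9) = 3.170 bits and H(20-sided) = log₂(20) = 4.322 bits. More outcomes in a uniform distribution means higher entropy.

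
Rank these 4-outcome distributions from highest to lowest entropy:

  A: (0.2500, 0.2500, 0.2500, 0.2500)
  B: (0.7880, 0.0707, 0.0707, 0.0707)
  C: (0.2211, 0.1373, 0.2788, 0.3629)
A > C > B

Key insight: Entropy is maximized by uniform distributions and minimized by concentrated distributions.

- Uniform distributions have maximum entropy log₂(4) = 2.0000 bits
- The more "peaked" or concentrated a distribution, the lower its entropy

Entropies:
  H(A) = 2.0000 bits
  H(B) = 1.0813 bits
  H(C) = 1.9191 bits

Ranking: A > C > B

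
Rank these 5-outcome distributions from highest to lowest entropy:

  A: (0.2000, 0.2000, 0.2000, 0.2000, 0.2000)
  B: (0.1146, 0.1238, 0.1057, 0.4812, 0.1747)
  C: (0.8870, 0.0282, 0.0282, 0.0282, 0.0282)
A > B > C

Key insight: Entropy is maximized by uniform distributions and minimized by concentrated distributions.

- Uniform distributions have maximum entropy log₂(5) = 2.3219 bits
- The more "peaked" or concentrated a distribution, the lower its entropy

Entropies:
  H(A) = 2.3219 bits
  H(B) = 2.0215 bits
  H(C) = 0.7349 bits

Ranking: A > B > C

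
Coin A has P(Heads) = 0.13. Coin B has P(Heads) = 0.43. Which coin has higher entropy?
B

For binary distributions, entropy is maximized at p=0.5 and decreases as p moves toward 0 or 1.

H(A) = H(0.13) = 0.5574 bits
H(B) = H(0.43) = 0.9858 bits

Distribution B (p=0.43) is closer to uniform (p=0.5), so it has higher entropy.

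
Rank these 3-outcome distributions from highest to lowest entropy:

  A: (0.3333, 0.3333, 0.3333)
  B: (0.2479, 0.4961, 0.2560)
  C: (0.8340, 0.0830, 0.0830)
A > B > C

Key insight: Entropy is maximized by uniform distributions and minimized by concentrated distributions.

- Uniform distributions have maximum entropy log₂(3) = 1.5850 bits
- The more "peaked" or concentrated a distribution, the lower its entropy

Entropies:
  H(A) = 1.5850 bits
  H(B) = 1.5037 bits
  H(C) = 0.8145 bits

Ranking: A > B > C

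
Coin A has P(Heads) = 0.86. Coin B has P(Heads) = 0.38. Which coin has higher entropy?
B

For binary distributions, entropy is maximized at p=0.5 and decreases as p moves toward 0 or 1.

H(A) = H(0.86) = 0.5842 bits
H(B) = H(0.38) = 0.9580 bits

Distribution B (p=0.38) is closer to uniform (p=0.5), so it has higher entropy.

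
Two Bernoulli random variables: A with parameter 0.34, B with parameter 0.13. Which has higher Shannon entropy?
A

For binary distributions, entropy is maximized at p=0.5 and decreases as p moves toward 0 or 1.

H(A) = H(0.34) = 0.9248 bits
H(B) = H(0.13) = 0.5574 bits

Distribution A (p=0.34) is closer to uniform (p=0.5), so it has higher entropy.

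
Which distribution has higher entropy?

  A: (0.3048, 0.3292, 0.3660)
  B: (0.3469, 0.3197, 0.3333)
B

Both distributions are close to uniform, making this a harder comparison.

H(A) = 1.5809 bits
H(B) = 1.5842 bits

The distribution closer to uniform has higher entropy.
Answer: B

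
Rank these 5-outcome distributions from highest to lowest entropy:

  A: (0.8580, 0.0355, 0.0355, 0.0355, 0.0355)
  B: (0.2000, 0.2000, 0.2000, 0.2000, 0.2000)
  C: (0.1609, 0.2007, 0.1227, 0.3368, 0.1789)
B > C > A

Key insight: Entropy is maximized by uniform distributions and minimized by concentrated distributions.

- Uniform distributions have maximum entropy log₂(5) = 2.3219 bits
- The more "peaked" or concentrated a distribution, the lower its entropy

Entropies:
  H(A) = 0.8735 bits
  H(B) = 2.3219 bits
  H(C) = 2.2334 bits

Ranking: B > C > A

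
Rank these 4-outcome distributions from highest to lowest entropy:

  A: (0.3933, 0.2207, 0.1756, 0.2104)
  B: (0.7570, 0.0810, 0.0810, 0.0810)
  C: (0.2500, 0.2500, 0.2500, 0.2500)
C > A > B

Key insight: Entropy is maximized by uniform distributions and minimized by concentrated distributions.

- Uniform distributions have maximum entropy log₂(4) = 2.0000 bits
- The more "peaked" or concentrated a distribution, the lower its entropy

Entropies:
  H(A) = 1.9244 bits
  H(B) = 1.1851 bits
  H(C) = 2.0000 bits

Ranking: C > A > B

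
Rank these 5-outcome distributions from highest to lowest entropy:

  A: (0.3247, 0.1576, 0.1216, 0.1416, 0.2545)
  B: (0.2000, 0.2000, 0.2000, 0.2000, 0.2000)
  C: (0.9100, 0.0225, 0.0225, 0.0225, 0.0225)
B > A > C

Key insight: Entropy is maximized by uniform distributions and minimized by concentrated distributions.

- Uniform distributions have maximum entropy log₂(5) = 2.3219 bits
- The more "peaked" or concentrated a distribution, the lower its entropy

Entropies:
  H(A) = 2.2185 bits
  H(B) = 2.3219 bits
  H(C) = 0.6165 bits

Ranking: B > A > C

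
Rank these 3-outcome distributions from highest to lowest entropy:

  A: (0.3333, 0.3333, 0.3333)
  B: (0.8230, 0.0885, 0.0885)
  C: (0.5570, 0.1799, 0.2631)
A > C > B

Key insight: Entropy is maximized by uniform distributions and minimized by concentrated distributions.

- Uniform distributions have maximum entropy log₂(3) = 1.5850 bits
- The more "peaked" or concentrated a distribution, the lower its entropy

Entropies:
  H(A) = 1.5850 bits
  H(B) = 0.8505 bits
  H(C) = 1.4222 bits

Ranking: A > C > B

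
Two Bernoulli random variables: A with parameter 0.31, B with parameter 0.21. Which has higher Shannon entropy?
A

For binary distributions, entropy is maximized at p=0.5 and decreases as p moves toward 0 or 1.

H(A) = H(0.31) = 0.8932 bits
H(B) = H(0.21) = 0.7415 bits

Distribution A (p=0.31) is closer to uniform (p=0.5), so it has higher entropy.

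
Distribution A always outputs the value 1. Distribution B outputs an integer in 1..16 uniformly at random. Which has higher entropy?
B

A is deterministic, so H(A) = 0. B is uniform over 16 outcomes, so H(B) = log₂(16) = 4.000 bits. Any distribution with genuine randomness has higher entropy than a deterministic one.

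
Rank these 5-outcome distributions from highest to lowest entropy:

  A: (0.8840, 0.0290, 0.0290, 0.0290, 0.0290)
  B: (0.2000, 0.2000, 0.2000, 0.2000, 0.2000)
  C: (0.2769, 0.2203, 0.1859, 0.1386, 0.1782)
B > C > A

Key insight: Entropy is maximized by uniform distributions and minimized by concentrated distributions.

- Uniform distributions have maximum entropy log₂(5) = 2.3219 bits
- The more "peaked" or concentrated a distribution, the lower its entropy

Entropies:
  H(A) = 0.7498 bits
  H(B) = 2.3219 bits
  H(C) = 2.2837 bits

Ranking: B > C > A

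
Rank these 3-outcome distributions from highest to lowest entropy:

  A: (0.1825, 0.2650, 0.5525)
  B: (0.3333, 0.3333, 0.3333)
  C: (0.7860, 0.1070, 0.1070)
B > A > C

Key insight: Entropy is maximized by uniform distributions and minimized by concentrated distributions.

- Uniform distributions have maximum entropy log₂(3) = 1.5850 bits
- The more "peaked" or concentrated a distribution, the lower its entropy

Entropies:
  H(A) = 1.4285 bits
  H(B) = 1.5850 bits
  H(C) = 0.9631 bits

Ranking: B > A > C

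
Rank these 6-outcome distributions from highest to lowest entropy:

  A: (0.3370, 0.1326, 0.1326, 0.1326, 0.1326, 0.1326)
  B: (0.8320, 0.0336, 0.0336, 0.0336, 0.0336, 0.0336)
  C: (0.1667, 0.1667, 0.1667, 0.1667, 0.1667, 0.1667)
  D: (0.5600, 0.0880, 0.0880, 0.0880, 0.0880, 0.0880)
C > A > D > B

Key insight: Entropy is maximized by uniform distributions and minimized by concentrated distributions.

Entropies:
  H(A) = 2.4614 bits
  H(B) = 1.0432 bits
  H(C) = 2.5850 bits
  H(D) = 2.0112 bits

Ranking: C > A > D > B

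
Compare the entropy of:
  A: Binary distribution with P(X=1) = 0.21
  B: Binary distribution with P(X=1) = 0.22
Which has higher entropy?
B

For binary distributions, entropy is maximized at p=0.5 and decreases as p moves toward 0 or 1.

H(A) = H(0.21) = 0.7415 bits
H(B) = H(0.22) = 0.7602 bits

Distribution B (p=0.22) is closer to uniform (p=0.5), so it has higher entropy.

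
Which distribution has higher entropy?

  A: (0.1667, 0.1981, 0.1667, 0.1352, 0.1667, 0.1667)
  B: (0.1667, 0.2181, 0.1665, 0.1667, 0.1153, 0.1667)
A

Both distributions are close to uniform, making this a harder comparison.

H(A) = 2.5764 bits
H(B) = 2.5617 bits

The distribution closer to uniform has higher entropy.
Answer: A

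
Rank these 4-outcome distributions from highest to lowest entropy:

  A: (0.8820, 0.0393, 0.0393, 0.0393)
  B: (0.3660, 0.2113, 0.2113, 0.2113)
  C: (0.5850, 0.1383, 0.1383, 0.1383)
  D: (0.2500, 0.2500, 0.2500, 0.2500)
D > B > C > A

Key insight: Entropy is maximized by uniform distributions and minimized by concentrated distributions.

Entropies:
  H(A) = 0.7106 bits
  H(B) = 1.9524 bits
  H(C) = 1.6368 bits
  H(D) = 2.0000 bits

Ranking: D > B > C > A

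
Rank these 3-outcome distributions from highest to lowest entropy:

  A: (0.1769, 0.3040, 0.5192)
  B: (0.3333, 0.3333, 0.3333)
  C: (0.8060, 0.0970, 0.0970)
B > A > C

Key insight: Entropy is maximized by uniform distributions and minimized by concentrated distributions.

- Uniform distributions have maximum entropy log₂(3) = 1.5850 bits
- The more "peaked" or concentrated a distribution, the lower its entropy

Entropies:
  H(A) = 1.4552 bits
  H(B) = 1.5850 bits
  H(C) = 0.9038 bits

Ranking: B > A > C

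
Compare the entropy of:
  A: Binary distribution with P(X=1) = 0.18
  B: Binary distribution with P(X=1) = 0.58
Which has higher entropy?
B

For binary distributions, entropy is maximized at p=0.5 and decreases as p moves toward 0 or 1.

H(A) = H(0.18) = 0.6801 bits
H(B) = H(0.58) = 0.9815 bits

Distribution B (p=0.58) is closer to uniform (p=0.5), so it has higher entropy.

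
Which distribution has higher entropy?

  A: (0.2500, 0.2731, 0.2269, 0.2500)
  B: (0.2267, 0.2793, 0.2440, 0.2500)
A

Both distributions are close to uniform, making this a harder comparison.

H(A) = 1.9969 bits
H(B) = 1.9959 bits

The distribution closer to uniform has higher entropy.
Answer: A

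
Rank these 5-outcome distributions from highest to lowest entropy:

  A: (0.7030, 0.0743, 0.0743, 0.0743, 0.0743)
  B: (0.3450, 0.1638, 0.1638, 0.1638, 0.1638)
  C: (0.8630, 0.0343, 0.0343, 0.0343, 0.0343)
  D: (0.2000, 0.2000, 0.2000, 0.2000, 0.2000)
D > B > A > C

Key insight: Entropy is maximized by uniform distributions and minimized by concentrated distributions.

Entropies:
  H(A) = 1.4716 bits
  H(B) = 2.2395 bits
  H(C) = 0.8503 bits
  H(D) = 2.3219 bits

Ranking: D > B > A > C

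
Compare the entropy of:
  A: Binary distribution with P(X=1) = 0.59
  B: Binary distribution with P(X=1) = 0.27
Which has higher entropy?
A

For binary distributions, entropy is maximized at p=0.5 and decreases as p moves toward 0 or 1.

H(A) = H(0.59) = 0.9765 bits
H(B) = H(0.27) = 0.8415 bits

Distribution A (p=0.59) is closer to uniform (p=0.5), so it has higher entropy.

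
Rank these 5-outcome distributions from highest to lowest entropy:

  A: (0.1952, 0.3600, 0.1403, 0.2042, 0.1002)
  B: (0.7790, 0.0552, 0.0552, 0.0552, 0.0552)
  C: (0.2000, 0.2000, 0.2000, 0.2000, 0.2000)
C > A > B

Key insight: Entropy is maximized by uniform distributions and minimized by concentrated distributions.

- Uniform distributions have maximum entropy log₂(5) = 2.3219 bits
- The more "peaked" or concentrated a distribution, the lower its entropy

Entropies:
  H(A) = 2.1889 bits
  H(B) = 1.2040 bits
  H(C) = 2.3219 bits

Ranking: C > A > B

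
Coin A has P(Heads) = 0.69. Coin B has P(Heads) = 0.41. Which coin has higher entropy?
B

For binary distributions, entropy is maximized at p=0.5 and decreases as p moves toward 0 or 1.

H(A) = H(0.69) = 0.8932 bits
H(B) = H(0.41) = 0.9765 bits

Distribution B (p=0.41) is closer to uniform (p=0.5), so it has higher entropy.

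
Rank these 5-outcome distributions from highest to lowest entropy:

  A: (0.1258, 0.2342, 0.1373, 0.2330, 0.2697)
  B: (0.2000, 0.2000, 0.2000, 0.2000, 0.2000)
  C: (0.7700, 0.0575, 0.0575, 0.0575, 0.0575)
B > A > C

Key insight: Entropy is maximized by uniform distributions and minimized by concentrated distributions.

- Uniform distributions have maximum entropy log₂(5) = 2.3219 bits
- The more "peaked" or concentrated a distribution, the lower its entropy

Entropies:
  H(A) = 2.2596 bits
  H(B) = 2.3219 bits
  H(C) = 1.2380 bits

Ranking: B > A > C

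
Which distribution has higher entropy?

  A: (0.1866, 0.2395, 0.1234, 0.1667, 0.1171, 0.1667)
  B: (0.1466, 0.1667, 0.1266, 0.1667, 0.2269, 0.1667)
B

Both distributions are close to uniform, making this a harder comparison.

H(A) = 2.5423 bits
H(B) = 2.5615 bits

The distribution closer to uniform has higher entropy.
Answer: B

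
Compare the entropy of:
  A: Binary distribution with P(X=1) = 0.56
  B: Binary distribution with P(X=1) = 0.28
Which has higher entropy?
A

For binary distributions, entropy is maximized at p=0.5 and decreases as p moves toward 0 or 1.

H(A) = H(0.56) = 0.9896 bits
H(B) = H(0.28) = 0.8555 bits

Distribution A (p=0.56) is closer to uniform (p=0.5), so it has higher entropy.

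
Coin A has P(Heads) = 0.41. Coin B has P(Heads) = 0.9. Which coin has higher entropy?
A

For binary distributions, entropy is maximized at p=0.5 and decreases as p moves toward 0 or 1.

H(A) = H(0.41) = 0.9765 bits
H(B) = H(0.9) = 0.4690 bits

Distribution A (p=0.41) is closer to uniform (p=0.5), so it has higher entropy.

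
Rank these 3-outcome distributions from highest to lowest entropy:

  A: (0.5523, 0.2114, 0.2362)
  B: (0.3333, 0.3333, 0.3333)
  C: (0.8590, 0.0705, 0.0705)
B > A > C

Key insight: Entropy is maximized by uniform distributions and minimized by concentrated distributions.

- Uniform distributions have maximum entropy log₂(3) = 1.5850 bits
- The more "peaked" or concentrated a distribution, the lower its entropy

Entropies:
  H(A) = 1.4387 bits
  H(B) = 1.5850 bits
  H(C) = 0.7279 bits

Ranking: B > A > C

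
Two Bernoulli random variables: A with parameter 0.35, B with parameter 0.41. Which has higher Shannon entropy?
B

For binary distributions, entropy is maximized at p=0.5 and decreases as p moves toward 0 or 1.

H(A) = H(0.35) = 0.9341 bits
H(B) = H(0.41) = 0.9765 bits

Distribution B (p=0.41) is closer to uniform (p=0.5), so it has higher entropy.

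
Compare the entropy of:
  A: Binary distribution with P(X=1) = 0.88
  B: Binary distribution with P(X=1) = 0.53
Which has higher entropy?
B

For binary distributions, entropy is maximized at p=0.5 and decreases as p moves toward 0 or 1.

H(A) = H(0.88) = 0.5294 bits
H(B) = H(0.53) = 0.9974 bits

Distribution B (p=0.53) is closer to uniform (p=0.5), so it has higher entropy.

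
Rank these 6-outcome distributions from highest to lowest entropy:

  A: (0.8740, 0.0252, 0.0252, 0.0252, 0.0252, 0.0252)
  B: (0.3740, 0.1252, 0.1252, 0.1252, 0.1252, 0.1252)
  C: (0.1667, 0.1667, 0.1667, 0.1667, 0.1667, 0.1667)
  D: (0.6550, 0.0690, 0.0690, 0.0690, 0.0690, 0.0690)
C > B > D > A

Key insight: Entropy is maximized by uniform distributions and minimized by concentrated distributions.

Entropies:
  H(A) = 0.8389 bits
  H(B) = 2.4072 bits
  H(C) = 2.5850 bits
  H(D) = 1.7306 bits

Ranking: C > B > D > A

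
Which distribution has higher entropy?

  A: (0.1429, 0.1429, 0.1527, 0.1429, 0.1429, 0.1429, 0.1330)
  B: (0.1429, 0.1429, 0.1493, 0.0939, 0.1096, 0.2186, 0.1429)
A

Both distributions are close to uniform, making this a harder comparison.

H(A) = 2.8064 bits
H(B) = 2.7624 bits

The distribution closer to uniform has higher entropy.
Answer: A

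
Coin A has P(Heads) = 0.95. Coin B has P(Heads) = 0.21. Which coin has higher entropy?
B

For binary distributions, entropy is maximized at p=0.5 and decreases as p moves toward 0 or 1.

H(A) = H(0.95) = 0.2864 bits
H(B) = H(0.21) = 0.7415 bits

Distribution B (p=0.21) is closer to uniform (p=0.5), so it has higher entropy.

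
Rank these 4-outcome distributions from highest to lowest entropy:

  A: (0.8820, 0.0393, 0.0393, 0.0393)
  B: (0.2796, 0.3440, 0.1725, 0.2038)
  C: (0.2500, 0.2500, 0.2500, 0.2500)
C > B > A

Key insight: Entropy is maximized by uniform distributions and minimized by concentrated distributions.

- Uniform distributions have maximum entropy log₂(4) = 2.0000 bits
- The more "peaked" or concentrated a distribution, the lower its entropy

Entropies:
  H(A) = 0.7106 bits
  H(B) = 1.9487 bits
  H(C) = 2.0000 bits

Ranking: C > B > A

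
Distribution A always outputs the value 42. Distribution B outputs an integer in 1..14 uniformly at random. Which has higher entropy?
B

A is deterministic, so H(A) = 0. B is uniform over 14 outcomes, so H(B) = log₂(14) = 3.807 bits. Any distribution with genuine randomness has higher entropy than a deterministic one.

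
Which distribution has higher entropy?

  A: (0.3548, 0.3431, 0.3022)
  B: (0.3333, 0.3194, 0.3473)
B

Both distributions are close to uniform, making this a harder comparison.

H(A) = 1.5816 bits
H(B) = 1.5841 bits

The distribution closer to uniform has higher entropy.
Answer: B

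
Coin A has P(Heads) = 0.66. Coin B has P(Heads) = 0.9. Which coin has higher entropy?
A

For binary distributions, entropy is maximized at p=0.5 and decreases as p moves toward 0 or 1.

H(A) = H(0.66) = 0.9248 bits
H(B) = H(0.9) = 0.4690 bits

Distribution A (p=0.66) is closer to uniform (p=0.5), so it has higher entropy.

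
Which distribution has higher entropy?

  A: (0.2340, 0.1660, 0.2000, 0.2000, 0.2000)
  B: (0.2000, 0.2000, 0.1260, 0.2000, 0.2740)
A

Both distributions are close to uniform, making this a harder comparison.

H(A) = 2.3135 bits
H(B) = 2.2815 bits

The distribution closer to uniform has higher entropy.
Answer: A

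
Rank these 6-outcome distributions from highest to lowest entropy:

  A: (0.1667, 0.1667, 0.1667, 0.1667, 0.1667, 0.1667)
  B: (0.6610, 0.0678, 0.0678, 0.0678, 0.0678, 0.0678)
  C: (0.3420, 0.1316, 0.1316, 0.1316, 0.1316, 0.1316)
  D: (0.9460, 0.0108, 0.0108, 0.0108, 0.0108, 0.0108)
A > C > B > D

Key insight: Entropy is maximized by uniform distributions and minimized by concentrated distributions.

Entropies:
  H(A) = 2.5850 bits
  H(B) = 1.7110 bits
  H(C) = 2.4545 bits
  H(D) = 0.4285 bits

Ranking: A > C > B > D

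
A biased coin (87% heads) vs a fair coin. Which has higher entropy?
Fair coin

The fair coin is uniform (p=0.5), maximizing binary entropy at 1 bit. The biased coin has H(0.87) ≈ 0.557 bits — its outcome is more predictable, so its entropy is lower.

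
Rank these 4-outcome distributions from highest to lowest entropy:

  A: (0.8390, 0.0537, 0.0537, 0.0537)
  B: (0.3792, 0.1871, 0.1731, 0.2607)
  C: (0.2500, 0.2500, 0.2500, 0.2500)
C > B > A

Key insight: Entropy is maximized by uniform distributions and minimized by concentrated distributions.

- Uniform distributions have maximum entropy log₂(4) = 2.0000 bits
- The more "peaked" or concentrated a distribution, the lower its entropy

Entropies:
  H(A) = 0.8919 bits
  H(B) = 1.9265 bits
  H(C) = 2.0000 bits

Ranking: C > B > A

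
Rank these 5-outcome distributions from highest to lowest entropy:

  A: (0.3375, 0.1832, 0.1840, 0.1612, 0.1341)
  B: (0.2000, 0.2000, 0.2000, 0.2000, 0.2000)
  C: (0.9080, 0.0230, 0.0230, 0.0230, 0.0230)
B > A > C

Key insight: Entropy is maximized by uniform distributions and minimized by concentrated distributions.

- Uniform distributions have maximum entropy log₂(5) = 2.3219 bits
- The more "peaked" or concentrated a distribution, the lower its entropy

Entropies:
  H(A) = 2.2400 bits
  H(B) = 2.3219 bits
  H(C) = 0.6271 bits

Ranking: B > A > C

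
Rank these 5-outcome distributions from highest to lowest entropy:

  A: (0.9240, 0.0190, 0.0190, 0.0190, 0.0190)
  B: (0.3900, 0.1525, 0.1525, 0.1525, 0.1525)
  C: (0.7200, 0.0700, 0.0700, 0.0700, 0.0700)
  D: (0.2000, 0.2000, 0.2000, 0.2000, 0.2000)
D > B > C > A

Key insight: Entropy is maximized by uniform distributions and minimized by concentrated distributions.

Entropies:
  H(A) = 0.5399 bits
  H(B) = 2.1848 bits
  H(C) = 1.4155 bits
  H(D) = 2.3219 bits

Ranking: D > B > C > A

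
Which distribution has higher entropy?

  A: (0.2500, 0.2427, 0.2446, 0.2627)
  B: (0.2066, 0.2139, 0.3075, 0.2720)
A

Both distributions are close to uniform, making this a harder comparison.

H(A) = 1.9993 bits
H(B) = 1.9800 bits

The distribution closer to uniform has higher entropy.
Answer: A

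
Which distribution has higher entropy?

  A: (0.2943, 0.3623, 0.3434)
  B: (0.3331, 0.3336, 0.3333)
B

Both distributions are close to uniform, making this a harder comparison.

H(A) = 1.5795 bits
H(B) = 1.5850 bits

The distribution closer to uniform has higher entropy.
Answer: B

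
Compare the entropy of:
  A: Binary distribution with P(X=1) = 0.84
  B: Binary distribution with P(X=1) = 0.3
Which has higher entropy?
B

For binary distributions, entropy is maximized at p=0.5 and decreases as p moves toward 0 or 1.

H(A) = H(0.84) = 0.6343 bits
H(B) = H(0.3) = 0.8813 bits

Distribution B (p=0.3) is closer to uniform (p=0.5), so it has higher entropy.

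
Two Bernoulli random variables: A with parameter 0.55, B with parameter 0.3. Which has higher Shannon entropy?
A

For binary distributions, entropy is maximized at p=0.5 and decreases as p moves toward 0 or 1.

H(A) = H(0.55) = 0.9928 bits
H(B) = H(0.3) = 0.8813 bits

Distribution A (p=0.55) is closer to uniform (p=0.5), so it has higher entropy.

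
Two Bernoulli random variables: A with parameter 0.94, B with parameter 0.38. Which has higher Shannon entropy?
B

For binary distributions, entropy is maximized at p=0.5 and decreases as p moves toward 0 or 1.

H(A) = H(0.94) = 0.3274 bits
H(B) = H(0.38) = 0.9580 bits

Distribution B (p=0.38) is closer to uniform (p=0.5), so it has higher entropy.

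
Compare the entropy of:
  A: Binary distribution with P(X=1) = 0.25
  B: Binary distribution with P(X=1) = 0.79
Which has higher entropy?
A

For binary distributions, entropy is maximized at p=0.5 and decreases as p moves toward 0 or 1.

H(A) = H(0.25) = 0.8113 bits
H(B) = H(0.79) = 0.7415 bits

Distribution A (p=0.25) is closer to uniform (p=0.5), so it has higher entropy.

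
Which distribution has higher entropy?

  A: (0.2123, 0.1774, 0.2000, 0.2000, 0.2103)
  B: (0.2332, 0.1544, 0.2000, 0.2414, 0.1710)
A

Both distributions are close to uniform, making this a harder comparison.

H(A) = 2.3191 bits
H(B) = 2.3010 bits

The distribution closer to uniform has higher entropy.
Answer: A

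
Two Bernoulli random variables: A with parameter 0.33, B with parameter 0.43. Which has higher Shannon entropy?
B

For binary distributions, entropy is maximized at p=0.5 and decreases as p moves toward 0 or 1.

H(A) = H(0.33) = 0.9149 bits
H(B) = H(0.43) = 0.9858 bits

Distribution B (p=0.43) is closer to uniform (p=0.5), so it has higher entropy.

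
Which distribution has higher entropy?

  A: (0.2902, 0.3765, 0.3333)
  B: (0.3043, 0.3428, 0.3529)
B

Both distributions are close to uniform, making this a harder comparison.

H(A) = 1.5769 bits
H(B) = 1.5821 bits

The distribution closer to uniform has higher entropy.
Answer: B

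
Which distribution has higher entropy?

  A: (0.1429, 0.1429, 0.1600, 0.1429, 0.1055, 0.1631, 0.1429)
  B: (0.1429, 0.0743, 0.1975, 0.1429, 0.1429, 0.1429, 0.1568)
A

Both distributions are close to uniform, making this a harder comparison.

H(A) = 2.7962 bits
H(B) = 2.7641 bits

The distribution closer to uniform has higher entropy.
Answer: A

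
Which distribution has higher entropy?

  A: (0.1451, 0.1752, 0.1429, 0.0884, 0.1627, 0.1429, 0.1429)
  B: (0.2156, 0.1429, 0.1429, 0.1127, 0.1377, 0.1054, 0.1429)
A

Both distributions are close to uniform, making this a harder comparison.

H(A) = 2.7832 bits
H(B) = 2.7714 bits

The distribution closer to uniform has higher entropy.
Answer: A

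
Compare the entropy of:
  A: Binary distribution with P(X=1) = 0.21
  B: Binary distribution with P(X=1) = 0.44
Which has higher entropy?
B

For binary distributions, entropy is maximized at p=0.5 and decreases as p moves toward 0 or 1.

H(A) = H(0.21) = 0.7415 bits
H(B) = H(0.44) = 0.9896 bits

Distribution B (p=0.44) is closer to uniform (p=0.5), so it has higher entropy.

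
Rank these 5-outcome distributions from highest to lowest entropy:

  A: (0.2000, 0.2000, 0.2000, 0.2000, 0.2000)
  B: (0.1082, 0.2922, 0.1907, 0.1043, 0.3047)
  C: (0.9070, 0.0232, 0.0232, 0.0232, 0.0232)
A > B > C

Key insight: Entropy is maximized by uniform distributions and minimized by concentrated distributions.

- Uniform distributions have maximum entropy log₂(5) = 2.3219 bits
- The more "peaked" or concentrated a distribution, the lower its entropy

Entropies:
  H(A) = 2.3219 bits
  H(B) = 2.1841 bits
  H(C) = 0.6324 bits

Ranking: A > B > C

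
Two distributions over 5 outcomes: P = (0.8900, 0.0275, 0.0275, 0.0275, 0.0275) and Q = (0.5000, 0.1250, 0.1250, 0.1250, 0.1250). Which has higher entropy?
Q

P is highly concentrated on one outcome (89%), making it nearly deterministic. Q spreads its mass more evenly (max 50%). The more spread-out distribution has higher entropy: H(P) ≈ 0.720 bits, H(Q) ≈ 2.000 bits.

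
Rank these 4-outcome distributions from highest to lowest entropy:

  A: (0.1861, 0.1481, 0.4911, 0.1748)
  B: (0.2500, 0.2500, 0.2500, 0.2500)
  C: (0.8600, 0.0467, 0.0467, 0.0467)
B > A > C

Key insight: Entropy is maximized by uniform distributions and minimized by concentrated distributions.

- Uniform distributions have maximum entropy log₂(4) = 2.0000 bits
- The more "peaked" or concentrated a distribution, the lower its entropy

Entropies:
  H(A) = 1.8031 bits
  H(B) = 2.0000 bits
  H(C) = 0.8061 bits

Ranking: B > A > C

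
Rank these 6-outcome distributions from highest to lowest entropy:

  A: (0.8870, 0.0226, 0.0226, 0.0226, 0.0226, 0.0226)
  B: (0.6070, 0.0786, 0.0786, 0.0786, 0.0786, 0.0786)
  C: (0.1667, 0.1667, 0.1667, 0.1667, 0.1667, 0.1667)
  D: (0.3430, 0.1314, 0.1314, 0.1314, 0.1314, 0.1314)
C > D > B > A

Key insight: Entropy is maximized by uniform distributions and minimized by concentrated distributions.

Entropies:
  H(A) = 0.7713 bits
  H(B) = 1.8792 bits
  H(C) = 2.5850 bits
  H(D) = 2.4532 bits

Ranking: C > D > B > A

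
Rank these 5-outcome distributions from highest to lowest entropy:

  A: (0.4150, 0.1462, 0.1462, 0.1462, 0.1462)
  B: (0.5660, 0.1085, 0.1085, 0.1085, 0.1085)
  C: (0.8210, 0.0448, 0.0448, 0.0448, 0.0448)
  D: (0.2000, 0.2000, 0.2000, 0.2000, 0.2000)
D > A > B > C

Key insight: Entropy is maximized by uniform distributions and minimized by concentrated distributions.

Entropies:
  H(A) = 2.1491 bits
  H(B) = 1.8554 bits
  H(C) = 1.0359 bits
  H(D) = 2.3219 bits

Ranking: D > A > B > C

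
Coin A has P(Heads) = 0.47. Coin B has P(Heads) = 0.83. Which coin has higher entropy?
A

For binary distributions, entropy is maximized at p=0.5 and decreases as p moves toward 0 or 1.

H(A) = H(0.47) = 0.9974 bits
H(B) = H(0.83) = 0.6577 bits

Distribution A (p=0.47) is closer to uniform (p=0.5), so it has higher entropy.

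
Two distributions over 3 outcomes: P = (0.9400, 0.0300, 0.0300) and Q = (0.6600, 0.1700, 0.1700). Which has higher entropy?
Q

P is highly concentrated on one outcome (94%), making it nearly deterministic. Q spreads its mass more evenly (max 66%). The more spread-out distribution has higher entropy: H(P) ≈ 0.387 bits, H(Q) ≈ 1.265 bits.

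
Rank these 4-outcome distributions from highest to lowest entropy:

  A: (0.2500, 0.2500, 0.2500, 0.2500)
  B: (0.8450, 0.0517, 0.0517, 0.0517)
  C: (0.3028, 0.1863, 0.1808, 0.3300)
A > C > B

Key insight: Entropy is maximized by uniform distributions and minimized by concentrated distributions.

- Uniform distributions have maximum entropy log₂(4) = 2.0000 bits
- The more "peaked" or concentrated a distribution, the lower its entropy

Entropies:
  H(A) = 2.0000 bits
  H(B) = 0.8679 bits
  H(C) = 1.9475 bits

Ranking: A > C > B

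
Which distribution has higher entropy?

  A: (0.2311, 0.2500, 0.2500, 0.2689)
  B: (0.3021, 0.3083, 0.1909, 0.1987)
A

Both distributions are close to uniform, making this a harder comparison.

H(A) = 1.9979 bits
H(B) = 1.9644 bits

The distribution closer to uniform has higher entropy.
Answer: A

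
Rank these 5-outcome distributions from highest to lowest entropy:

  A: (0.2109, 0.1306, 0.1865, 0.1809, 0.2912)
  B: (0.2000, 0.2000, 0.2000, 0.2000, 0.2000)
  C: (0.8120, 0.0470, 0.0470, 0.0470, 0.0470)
B > A > C

Key insight: Entropy is maximized by uniform distributions and minimized by concentrated distributions.

- Uniform distributions have maximum entropy log₂(5) = 2.3219 bits
- The more "peaked" or concentrated a distribution, the lower its entropy

Entropies:
  H(A) = 2.2734 bits
  H(B) = 2.3219 bits
  H(C) = 1.0733 bits

Ranking: B > A > C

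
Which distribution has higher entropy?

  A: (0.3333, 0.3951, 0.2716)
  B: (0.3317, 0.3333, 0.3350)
B

Both distributions are close to uniform, making this a harder comparison.

H(A) = 1.5684 bits
H(B) = 1.5850 bits

The distribution closer to uniform has higher entropy.
Answer: B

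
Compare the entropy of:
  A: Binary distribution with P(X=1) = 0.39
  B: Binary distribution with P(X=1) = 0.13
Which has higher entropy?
A

For binary distributions, entropy is maximized at p=0.5 and decreases as p moves toward 0 or 1.

H(A) = H(0.39) = 0.9648 bits
H(B) = H(0.13) = 0.5574 bits

Distribution A (p=0.39) is closer to uniform (p=0.5), so it has higher entropy.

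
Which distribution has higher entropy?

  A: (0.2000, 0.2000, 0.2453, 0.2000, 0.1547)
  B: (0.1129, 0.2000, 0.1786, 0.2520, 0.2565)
A

Both distributions are close to uniform, making this a harder comparison.

H(A) = 2.3070 bits
H(B) = 2.2682 bits

The distribution closer to uniform has higher entropy.
Answer: A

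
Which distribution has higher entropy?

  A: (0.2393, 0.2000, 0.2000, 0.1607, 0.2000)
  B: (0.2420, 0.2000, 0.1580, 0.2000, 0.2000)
A

Both distributions are close to uniform, making this a harder comparison.

H(A) = 2.3107 bits
H(B) = 2.3091 bits

The distribution closer to uniform has higher entropy.
Answer: A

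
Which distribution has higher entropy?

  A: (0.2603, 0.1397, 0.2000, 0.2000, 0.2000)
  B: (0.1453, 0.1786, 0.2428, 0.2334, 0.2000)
B

Both distributions are close to uniform, making this a harder comparison.

H(A) = 2.2953 bits
H(B) = 2.2983 bits

The distribution closer to uniform has higher entropy.
Answer: B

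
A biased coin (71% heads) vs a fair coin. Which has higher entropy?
Fair coin

The fair coin is uniform (p=0.5), maximizing binary entropy at 1 bit. The biased coin has H(0.71) ≈ 0.869 bits — its outcome is more predictable, so its entropy is lower.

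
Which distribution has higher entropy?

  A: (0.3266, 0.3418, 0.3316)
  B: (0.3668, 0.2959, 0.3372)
A

Both distributions are close to uniform, making this a harder comparison.

H(A) = 1.5847 bits
H(B) = 1.5794 bits

The distribution closer to uniform has higher entropy.
Answer: A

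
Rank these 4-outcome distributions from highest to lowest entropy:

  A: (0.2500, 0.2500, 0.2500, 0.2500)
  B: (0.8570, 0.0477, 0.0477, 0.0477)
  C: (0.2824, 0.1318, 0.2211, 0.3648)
A > C > B

Key insight: Entropy is maximized by uniform distributions and minimized by concentrated distributions.

- Uniform distributions have maximum entropy log₂(4) = 2.0000 bits
- The more "peaked" or concentrated a distribution, the lower its entropy

Entropies:
  H(A) = 2.0000 bits
  H(B) = 0.8187 bits
  H(C) = 1.9125 bits

Ranking: A > C > B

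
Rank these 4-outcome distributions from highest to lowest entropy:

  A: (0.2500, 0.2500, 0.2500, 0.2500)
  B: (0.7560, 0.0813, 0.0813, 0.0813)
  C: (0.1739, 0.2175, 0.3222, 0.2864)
A > C > B

Key insight: Entropy is maximized by uniform distributions and minimized by concentrated distributions.

- Uniform distributions have maximum entropy log₂(4) = 2.0000 bits
- The more "peaked" or concentrated a distribution, the lower its entropy

Entropies:
  H(A) = 2.0000 bits
  H(B) = 1.1884 bits
  H(C) = 1.9607 bits

Ranking: A > C > B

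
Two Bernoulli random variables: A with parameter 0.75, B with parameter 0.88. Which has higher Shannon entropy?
A

For binary distributions, entropy is maximized at p=0.5 and decreases as p moves toward 0 or 1.

H(A) = H(0.75) = 0.8113 bits
H(B) = H(0.88) = 0.5294 bits

Distribution A (p=0.75) is closer to uniform (p=0.5), so it has higher entropy.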